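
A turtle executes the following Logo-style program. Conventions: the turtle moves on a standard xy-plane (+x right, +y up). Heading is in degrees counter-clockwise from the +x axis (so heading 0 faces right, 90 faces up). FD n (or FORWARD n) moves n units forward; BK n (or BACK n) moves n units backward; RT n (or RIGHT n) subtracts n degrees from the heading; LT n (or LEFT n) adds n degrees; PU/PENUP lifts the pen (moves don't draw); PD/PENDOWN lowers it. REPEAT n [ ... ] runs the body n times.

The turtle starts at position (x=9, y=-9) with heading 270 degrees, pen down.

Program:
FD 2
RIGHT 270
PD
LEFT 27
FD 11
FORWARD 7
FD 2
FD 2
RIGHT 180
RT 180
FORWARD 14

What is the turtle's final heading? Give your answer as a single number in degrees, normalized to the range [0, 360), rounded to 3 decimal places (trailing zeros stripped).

Answer: 27

Derivation:
Executing turtle program step by step:
Start: pos=(9,-9), heading=270, pen down
FD 2: (9,-9) -> (9,-11) [heading=270, draw]
RT 270: heading 270 -> 0
PD: pen down
LT 27: heading 0 -> 27
FD 11: (9,-11) -> (18.801,-6.006) [heading=27, draw]
FD 7: (18.801,-6.006) -> (25.038,-2.828) [heading=27, draw]
FD 2: (25.038,-2.828) -> (26.82,-1.92) [heading=27, draw]
FD 2: (26.82,-1.92) -> (28.602,-1.012) [heading=27, draw]
RT 180: heading 27 -> 207
RT 180: heading 207 -> 27
FD 14: (28.602,-1.012) -> (41.076,5.344) [heading=27, draw]
Final: pos=(41.076,5.344), heading=27, 6 segment(s) drawn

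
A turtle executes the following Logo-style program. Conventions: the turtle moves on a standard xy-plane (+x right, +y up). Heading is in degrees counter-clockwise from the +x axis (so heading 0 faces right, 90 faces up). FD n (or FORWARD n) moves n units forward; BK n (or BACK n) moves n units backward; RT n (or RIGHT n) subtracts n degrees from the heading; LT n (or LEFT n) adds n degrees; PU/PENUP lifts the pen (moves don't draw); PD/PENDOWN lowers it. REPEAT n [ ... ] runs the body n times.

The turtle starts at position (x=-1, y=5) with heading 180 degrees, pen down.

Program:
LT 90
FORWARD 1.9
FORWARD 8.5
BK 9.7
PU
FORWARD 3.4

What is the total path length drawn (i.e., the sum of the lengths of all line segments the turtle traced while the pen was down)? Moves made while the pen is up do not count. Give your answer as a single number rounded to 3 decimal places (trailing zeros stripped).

Answer: 20.1

Derivation:
Executing turtle program step by step:
Start: pos=(-1,5), heading=180, pen down
LT 90: heading 180 -> 270
FD 1.9: (-1,5) -> (-1,3.1) [heading=270, draw]
FD 8.5: (-1,3.1) -> (-1,-5.4) [heading=270, draw]
BK 9.7: (-1,-5.4) -> (-1,4.3) [heading=270, draw]
PU: pen up
FD 3.4: (-1,4.3) -> (-1,0.9) [heading=270, move]
Final: pos=(-1,0.9), heading=270, 3 segment(s) drawn

Segment lengths:
  seg 1: (-1,5) -> (-1,3.1), length = 1.9
  seg 2: (-1,3.1) -> (-1,-5.4), length = 8.5
  seg 3: (-1,-5.4) -> (-1,4.3), length = 9.7
Total = 20.1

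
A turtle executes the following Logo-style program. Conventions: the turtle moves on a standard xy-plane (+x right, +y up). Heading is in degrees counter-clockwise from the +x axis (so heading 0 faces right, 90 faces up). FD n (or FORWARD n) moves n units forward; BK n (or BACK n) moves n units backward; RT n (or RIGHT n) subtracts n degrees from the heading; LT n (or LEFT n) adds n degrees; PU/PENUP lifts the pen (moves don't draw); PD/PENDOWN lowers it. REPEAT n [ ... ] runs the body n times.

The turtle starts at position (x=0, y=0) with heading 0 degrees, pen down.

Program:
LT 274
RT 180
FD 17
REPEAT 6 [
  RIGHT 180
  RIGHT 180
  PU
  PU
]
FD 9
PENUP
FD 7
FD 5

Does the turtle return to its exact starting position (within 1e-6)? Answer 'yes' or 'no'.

Answer: no

Derivation:
Executing turtle program step by step:
Start: pos=(0,0), heading=0, pen down
LT 274: heading 0 -> 274
RT 180: heading 274 -> 94
FD 17: (0,0) -> (-1.186,16.959) [heading=94, draw]
REPEAT 6 [
  -- iteration 1/6 --
  RT 180: heading 94 -> 274
  RT 180: heading 274 -> 94
  PU: pen up
  PU: pen up
  -- iteration 2/6 --
  RT 180: heading 94 -> 274
  RT 180: heading 274 -> 94
  PU: pen up
  PU: pen up
  -- iteration 3/6 --
  RT 180: heading 94 -> 274
  RT 180: heading 274 -> 94
  PU: pen up
  PU: pen up
  -- iteration 4/6 --
  RT 180: heading 94 -> 274
  RT 180: heading 274 -> 94
  PU: pen up
  PU: pen up
  -- iteration 5/6 --
  RT 180: heading 94 -> 274
  RT 180: heading 274 -> 94
  PU: pen up
  PU: pen up
  -- iteration 6/6 --
  RT 180: heading 94 -> 274
  RT 180: heading 274 -> 94
  PU: pen up
  PU: pen up
]
FD 9: (-1.186,16.959) -> (-1.814,25.937) [heading=94, move]
PU: pen up
FD 7: (-1.814,25.937) -> (-2.302,32.92) [heading=94, move]
FD 5: (-2.302,32.92) -> (-2.651,37.907) [heading=94, move]
Final: pos=(-2.651,37.907), heading=94, 1 segment(s) drawn

Start position: (0, 0)
Final position: (-2.651, 37.907)
Distance = 38; >= 1e-6 -> NOT closed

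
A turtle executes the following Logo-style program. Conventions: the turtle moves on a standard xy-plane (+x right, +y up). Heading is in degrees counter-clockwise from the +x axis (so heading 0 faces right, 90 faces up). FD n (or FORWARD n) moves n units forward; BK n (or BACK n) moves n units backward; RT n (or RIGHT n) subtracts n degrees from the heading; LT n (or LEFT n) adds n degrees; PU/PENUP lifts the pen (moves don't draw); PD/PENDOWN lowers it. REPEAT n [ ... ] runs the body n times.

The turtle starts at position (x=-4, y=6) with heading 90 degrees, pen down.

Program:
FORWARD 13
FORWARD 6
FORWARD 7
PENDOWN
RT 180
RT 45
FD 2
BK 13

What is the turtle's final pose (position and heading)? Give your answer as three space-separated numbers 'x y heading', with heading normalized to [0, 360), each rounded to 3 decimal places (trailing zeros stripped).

Answer: 3.778 39.778 225

Derivation:
Executing turtle program step by step:
Start: pos=(-4,6), heading=90, pen down
FD 13: (-4,6) -> (-4,19) [heading=90, draw]
FD 6: (-4,19) -> (-4,25) [heading=90, draw]
FD 7: (-4,25) -> (-4,32) [heading=90, draw]
PD: pen down
RT 180: heading 90 -> 270
RT 45: heading 270 -> 225
FD 2: (-4,32) -> (-5.414,30.586) [heading=225, draw]
BK 13: (-5.414,30.586) -> (3.778,39.778) [heading=225, draw]
Final: pos=(3.778,39.778), heading=225, 5 segment(s) drawn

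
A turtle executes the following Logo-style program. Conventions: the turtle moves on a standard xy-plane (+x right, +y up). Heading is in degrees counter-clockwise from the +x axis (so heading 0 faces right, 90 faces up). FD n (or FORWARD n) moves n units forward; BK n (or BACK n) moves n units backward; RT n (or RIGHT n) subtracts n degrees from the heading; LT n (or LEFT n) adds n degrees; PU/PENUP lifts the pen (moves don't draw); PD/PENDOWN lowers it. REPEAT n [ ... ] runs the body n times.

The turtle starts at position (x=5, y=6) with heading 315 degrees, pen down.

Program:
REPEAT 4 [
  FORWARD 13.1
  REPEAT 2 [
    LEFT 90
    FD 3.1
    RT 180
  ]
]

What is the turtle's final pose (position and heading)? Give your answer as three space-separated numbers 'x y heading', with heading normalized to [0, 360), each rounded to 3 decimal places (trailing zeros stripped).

Answer: 5 6 315

Derivation:
Executing turtle program step by step:
Start: pos=(5,6), heading=315, pen down
REPEAT 4 [
  -- iteration 1/4 --
  FD 13.1: (5,6) -> (14.263,-3.263) [heading=315, draw]
  REPEAT 2 [
    -- iteration 1/2 --
    LT 90: heading 315 -> 45
    FD 3.1: (14.263,-3.263) -> (16.455,-1.071) [heading=45, draw]
    RT 180: heading 45 -> 225
    -- iteration 2/2 --
    LT 90: heading 225 -> 315
    FD 3.1: (16.455,-1.071) -> (18.647,-3.263) [heading=315, draw]
    RT 180: heading 315 -> 135
  ]
  -- iteration 2/4 --
  FD 13.1: (18.647,-3.263) -> (9.384,6) [heading=135, draw]
  REPEAT 2 [
    -- iteration 1/2 --
    LT 90: heading 135 -> 225
    FD 3.1: (9.384,6) -> (7.192,3.808) [heading=225, draw]
    RT 180: heading 225 -> 45
    -- iteration 2/2 --
    LT 90: heading 45 -> 135
    FD 3.1: (7.192,3.808) -> (5,6) [heading=135, draw]
    RT 180: heading 135 -> 315
  ]
  -- iteration 3/4 --
  FD 13.1: (5,6) -> (14.263,-3.263) [heading=315, draw]
  REPEAT 2 [
    -- iteration 1/2 --
    LT 90: heading 315 -> 45
    FD 3.1: (14.263,-3.263) -> (16.455,-1.071) [heading=45, draw]
    RT 180: heading 45 -> 225
    -- iteration 2/2 --
    LT 90: heading 225 -> 315
    FD 3.1: (16.455,-1.071) -> (18.647,-3.263) [heading=315, draw]
    RT 180: heading 315 -> 135
  ]
  -- iteration 4/4 --
  FD 13.1: (18.647,-3.263) -> (9.384,6) [heading=135, draw]
  REPEAT 2 [
    -- iteration 1/2 --
    LT 90: heading 135 -> 225
    FD 3.1: (9.384,6) -> (7.192,3.808) [heading=225, draw]
    RT 180: heading 225 -> 45
    -- iteration 2/2 --
    LT 90: heading 45 -> 135
    FD 3.1: (7.192,3.808) -> (5,6) [heading=135, draw]
    RT 180: heading 135 -> 315
  ]
]
Final: pos=(5,6), heading=315, 12 segment(s) drawn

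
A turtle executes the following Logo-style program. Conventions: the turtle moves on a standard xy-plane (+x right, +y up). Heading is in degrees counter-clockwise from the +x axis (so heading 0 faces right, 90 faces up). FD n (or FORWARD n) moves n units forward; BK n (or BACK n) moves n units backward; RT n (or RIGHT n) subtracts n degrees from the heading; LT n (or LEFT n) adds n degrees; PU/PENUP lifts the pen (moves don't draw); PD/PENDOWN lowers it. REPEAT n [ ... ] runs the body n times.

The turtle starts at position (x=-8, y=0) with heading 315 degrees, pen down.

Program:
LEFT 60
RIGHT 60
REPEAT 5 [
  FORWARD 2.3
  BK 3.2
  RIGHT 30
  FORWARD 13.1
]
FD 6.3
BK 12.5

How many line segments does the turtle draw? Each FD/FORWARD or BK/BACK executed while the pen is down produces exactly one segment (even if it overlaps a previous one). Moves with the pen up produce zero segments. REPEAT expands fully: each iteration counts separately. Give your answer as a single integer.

Executing turtle program step by step:
Start: pos=(-8,0), heading=315, pen down
LT 60: heading 315 -> 15
RT 60: heading 15 -> 315
REPEAT 5 [
  -- iteration 1/5 --
  FD 2.3: (-8,0) -> (-6.374,-1.626) [heading=315, draw]
  BK 3.2: (-6.374,-1.626) -> (-8.636,0.636) [heading=315, draw]
  RT 30: heading 315 -> 285
  FD 13.1: (-8.636,0.636) -> (-5.246,-12.017) [heading=285, draw]
  -- iteration 2/5 --
  FD 2.3: (-5.246,-12.017) -> (-4.651,-14.239) [heading=285, draw]
  BK 3.2: (-4.651,-14.239) -> (-5.479,-11.148) [heading=285, draw]
  RT 30: heading 285 -> 255
  FD 13.1: (-5.479,-11.148) -> (-8.869,-23.802) [heading=255, draw]
  -- iteration 3/5 --
  FD 2.3: (-8.869,-23.802) -> (-9.465,-26.023) [heading=255, draw]
  BK 3.2: (-9.465,-26.023) -> (-8.636,-22.932) [heading=255, draw]
  RT 30: heading 255 -> 225
  FD 13.1: (-8.636,-22.932) -> (-17.899,-32.195) [heading=225, draw]
  -- iteration 4/5 --
  FD 2.3: (-17.899,-32.195) -> (-19.526,-33.822) [heading=225, draw]
  BK 3.2: (-19.526,-33.822) -> (-17.263,-31.559) [heading=225, draw]
  RT 30: heading 225 -> 195
  FD 13.1: (-17.263,-31.559) -> (-29.917,-34.949) [heading=195, draw]
  -- iteration 5/5 --
  FD 2.3: (-29.917,-34.949) -> (-32.138,-35.545) [heading=195, draw]
  BK 3.2: (-32.138,-35.545) -> (-29.047,-34.716) [heading=195, draw]
  RT 30: heading 195 -> 165
  FD 13.1: (-29.047,-34.716) -> (-41.701,-31.326) [heading=165, draw]
]
FD 6.3: (-41.701,-31.326) -> (-47.786,-29.695) [heading=165, draw]
BK 12.5: (-47.786,-29.695) -> (-35.712,-32.931) [heading=165, draw]
Final: pos=(-35.712,-32.931), heading=165, 17 segment(s) drawn
Segments drawn: 17

Answer: 17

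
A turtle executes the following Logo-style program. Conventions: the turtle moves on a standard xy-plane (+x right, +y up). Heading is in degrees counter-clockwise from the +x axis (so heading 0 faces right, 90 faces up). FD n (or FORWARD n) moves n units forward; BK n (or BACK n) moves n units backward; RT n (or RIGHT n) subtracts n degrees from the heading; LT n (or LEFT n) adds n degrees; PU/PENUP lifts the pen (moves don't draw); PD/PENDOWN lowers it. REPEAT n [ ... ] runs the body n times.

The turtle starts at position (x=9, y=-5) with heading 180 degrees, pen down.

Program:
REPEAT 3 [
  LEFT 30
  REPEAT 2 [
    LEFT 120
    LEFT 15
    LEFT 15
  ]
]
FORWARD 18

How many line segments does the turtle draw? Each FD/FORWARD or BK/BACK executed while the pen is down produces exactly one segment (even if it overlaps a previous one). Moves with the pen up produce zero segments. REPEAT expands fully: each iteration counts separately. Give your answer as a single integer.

Executing turtle program step by step:
Start: pos=(9,-5), heading=180, pen down
REPEAT 3 [
  -- iteration 1/3 --
  LT 30: heading 180 -> 210
  REPEAT 2 [
    -- iteration 1/2 --
    LT 120: heading 210 -> 330
    LT 15: heading 330 -> 345
    LT 15: heading 345 -> 0
    -- iteration 2/2 --
    LT 120: heading 0 -> 120
    LT 15: heading 120 -> 135
    LT 15: heading 135 -> 150
  ]
  -- iteration 2/3 --
  LT 30: heading 150 -> 180
  REPEAT 2 [
    -- iteration 1/2 --
    LT 120: heading 180 -> 300
    LT 15: heading 300 -> 315
    LT 15: heading 315 -> 330
    -- iteration 2/2 --
    LT 120: heading 330 -> 90
    LT 15: heading 90 -> 105
    LT 15: heading 105 -> 120
  ]
  -- iteration 3/3 --
  LT 30: heading 120 -> 150
  REPEAT 2 [
    -- iteration 1/2 --
    LT 120: heading 150 -> 270
    LT 15: heading 270 -> 285
    LT 15: heading 285 -> 300
    -- iteration 2/2 --
    LT 120: heading 300 -> 60
    LT 15: heading 60 -> 75
    LT 15: heading 75 -> 90
  ]
]
FD 18: (9,-5) -> (9,13) [heading=90, draw]
Final: pos=(9,13), heading=90, 1 segment(s) drawn
Segments drawn: 1

Answer: 1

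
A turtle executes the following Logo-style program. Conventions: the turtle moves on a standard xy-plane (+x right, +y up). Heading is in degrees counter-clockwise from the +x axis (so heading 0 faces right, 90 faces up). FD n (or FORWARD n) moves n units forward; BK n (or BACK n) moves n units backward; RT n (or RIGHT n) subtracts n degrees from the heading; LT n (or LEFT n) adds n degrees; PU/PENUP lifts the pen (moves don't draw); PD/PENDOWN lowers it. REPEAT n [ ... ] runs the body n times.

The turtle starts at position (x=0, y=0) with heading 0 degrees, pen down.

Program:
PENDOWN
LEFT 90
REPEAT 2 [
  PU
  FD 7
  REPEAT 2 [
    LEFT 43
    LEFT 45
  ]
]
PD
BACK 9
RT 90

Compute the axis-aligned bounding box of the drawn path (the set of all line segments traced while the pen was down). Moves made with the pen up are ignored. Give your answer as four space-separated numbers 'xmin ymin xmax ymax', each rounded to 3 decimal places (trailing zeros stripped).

Answer: -1.741 -8.895 -0.488 0.017

Derivation:
Executing turtle program step by step:
Start: pos=(0,0), heading=0, pen down
PD: pen down
LT 90: heading 0 -> 90
REPEAT 2 [
  -- iteration 1/2 --
  PU: pen up
  FD 7: (0,0) -> (0,7) [heading=90, move]
  REPEAT 2 [
    -- iteration 1/2 --
    LT 43: heading 90 -> 133
    LT 45: heading 133 -> 178
    -- iteration 2/2 --
    LT 43: heading 178 -> 221
    LT 45: heading 221 -> 266
  ]
  -- iteration 2/2 --
  PU: pen up
  FD 7: (0,7) -> (-0.488,0.017) [heading=266, move]
  REPEAT 2 [
    -- iteration 1/2 --
    LT 43: heading 266 -> 309
    LT 45: heading 309 -> 354
    -- iteration 2/2 --
    LT 43: heading 354 -> 37
    LT 45: heading 37 -> 82
  ]
]
PD: pen down
BK 9: (-0.488,0.017) -> (-1.741,-8.895) [heading=82, draw]
RT 90: heading 82 -> 352
Final: pos=(-1.741,-8.895), heading=352, 1 segment(s) drawn

Segment endpoints: x in {-1.741, -0.488}, y in {-8.895, 0.017}
xmin=-1.741, ymin=-8.895, xmax=-0.488, ymax=0.017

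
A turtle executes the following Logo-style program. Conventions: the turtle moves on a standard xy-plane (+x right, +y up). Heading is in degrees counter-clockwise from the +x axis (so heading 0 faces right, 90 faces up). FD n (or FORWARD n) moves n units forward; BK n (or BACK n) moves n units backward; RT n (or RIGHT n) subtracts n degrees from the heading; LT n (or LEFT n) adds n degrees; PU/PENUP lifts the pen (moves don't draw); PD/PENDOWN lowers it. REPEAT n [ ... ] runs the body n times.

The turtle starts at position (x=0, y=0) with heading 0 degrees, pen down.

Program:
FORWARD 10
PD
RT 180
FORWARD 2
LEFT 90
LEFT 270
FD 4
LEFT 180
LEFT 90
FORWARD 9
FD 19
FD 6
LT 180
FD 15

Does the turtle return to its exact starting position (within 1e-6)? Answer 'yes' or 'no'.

Answer: no

Derivation:
Executing turtle program step by step:
Start: pos=(0,0), heading=0, pen down
FD 10: (0,0) -> (10,0) [heading=0, draw]
PD: pen down
RT 180: heading 0 -> 180
FD 2: (10,0) -> (8,0) [heading=180, draw]
LT 90: heading 180 -> 270
LT 270: heading 270 -> 180
FD 4: (8,0) -> (4,0) [heading=180, draw]
LT 180: heading 180 -> 0
LT 90: heading 0 -> 90
FD 9: (4,0) -> (4,9) [heading=90, draw]
FD 19: (4,9) -> (4,28) [heading=90, draw]
FD 6: (4,28) -> (4,34) [heading=90, draw]
LT 180: heading 90 -> 270
FD 15: (4,34) -> (4,19) [heading=270, draw]
Final: pos=(4,19), heading=270, 7 segment(s) drawn

Start position: (0, 0)
Final position: (4, 19)
Distance = 19.416; >= 1e-6 -> NOT closed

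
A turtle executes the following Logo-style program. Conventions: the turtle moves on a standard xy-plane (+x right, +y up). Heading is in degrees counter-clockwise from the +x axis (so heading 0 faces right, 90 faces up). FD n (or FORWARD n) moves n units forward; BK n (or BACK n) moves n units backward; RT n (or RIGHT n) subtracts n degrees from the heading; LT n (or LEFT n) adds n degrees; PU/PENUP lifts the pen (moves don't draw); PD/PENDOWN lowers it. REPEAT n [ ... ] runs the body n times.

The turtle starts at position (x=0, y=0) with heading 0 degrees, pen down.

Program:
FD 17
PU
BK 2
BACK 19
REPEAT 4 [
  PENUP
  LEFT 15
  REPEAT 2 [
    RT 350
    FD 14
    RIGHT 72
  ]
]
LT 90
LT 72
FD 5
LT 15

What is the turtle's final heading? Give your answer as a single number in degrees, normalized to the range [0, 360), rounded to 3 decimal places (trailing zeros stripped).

Answer: 101

Derivation:
Executing turtle program step by step:
Start: pos=(0,0), heading=0, pen down
FD 17: (0,0) -> (17,0) [heading=0, draw]
PU: pen up
BK 2: (17,0) -> (15,0) [heading=0, move]
BK 19: (15,0) -> (-4,0) [heading=0, move]
REPEAT 4 [
  -- iteration 1/4 --
  PU: pen up
  LT 15: heading 0 -> 15
  REPEAT 2 [
    -- iteration 1/2 --
    RT 350: heading 15 -> 25
    FD 14: (-4,0) -> (8.688,5.917) [heading=25, move]
    RT 72: heading 25 -> 313
    -- iteration 2/2 --
    RT 350: heading 313 -> 323
    FD 14: (8.688,5.917) -> (19.869,-2.509) [heading=323, move]
    RT 72: heading 323 -> 251
  ]
  -- iteration 2/4 --
  PU: pen up
  LT 15: heading 251 -> 266
  REPEAT 2 [
    -- iteration 1/2 --
    RT 350: heading 266 -> 276
    FD 14: (19.869,-2.509) -> (21.333,-16.432) [heading=276, move]
    RT 72: heading 276 -> 204
    -- iteration 2/2 --
    RT 350: heading 204 -> 214
    FD 14: (21.333,-16.432) -> (9.726,-24.261) [heading=214, move]
    RT 72: heading 214 -> 142
  ]
  -- iteration 3/4 --
  PU: pen up
  LT 15: heading 142 -> 157
  REPEAT 2 [
    -- iteration 1/2 --
    RT 350: heading 157 -> 167
    FD 14: (9.726,-24.261) -> (-3.915,-21.111) [heading=167, move]
    RT 72: heading 167 -> 95
    -- iteration 2/2 --
    RT 350: heading 95 -> 105
    FD 14: (-3.915,-21.111) -> (-7.539,-7.588) [heading=105, move]
    RT 72: heading 105 -> 33
  ]
  -- iteration 4/4 --
  PU: pen up
  LT 15: heading 33 -> 48
  REPEAT 2 [
    -- iteration 1/2 --
    RT 350: heading 48 -> 58
    FD 14: (-7.539,-7.588) -> (-0.12,4.284) [heading=58, move]
    RT 72: heading 58 -> 346
    -- iteration 2/2 --
    RT 350: heading 346 -> 356
    FD 14: (-0.12,4.284) -> (13.846,3.308) [heading=356, move]
    RT 72: heading 356 -> 284
  ]
]
LT 90: heading 284 -> 14
LT 72: heading 14 -> 86
FD 5: (13.846,3.308) -> (14.195,8.295) [heading=86, move]
LT 15: heading 86 -> 101
Final: pos=(14.195,8.295), heading=101, 1 segment(s) drawn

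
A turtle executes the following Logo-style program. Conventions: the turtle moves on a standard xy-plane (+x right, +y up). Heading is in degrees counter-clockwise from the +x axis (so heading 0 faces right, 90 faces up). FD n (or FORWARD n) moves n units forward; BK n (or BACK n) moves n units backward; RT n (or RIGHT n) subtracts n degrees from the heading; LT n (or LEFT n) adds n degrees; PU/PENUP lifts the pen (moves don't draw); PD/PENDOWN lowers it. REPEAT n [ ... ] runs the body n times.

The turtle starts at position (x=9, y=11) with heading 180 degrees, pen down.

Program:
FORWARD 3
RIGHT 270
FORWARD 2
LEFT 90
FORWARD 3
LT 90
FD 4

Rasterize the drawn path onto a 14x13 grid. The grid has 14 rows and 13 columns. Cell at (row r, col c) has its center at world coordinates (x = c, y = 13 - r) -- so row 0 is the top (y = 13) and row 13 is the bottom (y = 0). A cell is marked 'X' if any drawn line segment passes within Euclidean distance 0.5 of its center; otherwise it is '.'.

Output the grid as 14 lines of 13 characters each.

Segment 0: (9,11) -> (6,11)
Segment 1: (6,11) -> (6,9)
Segment 2: (6,9) -> (9,9)
Segment 3: (9,9) -> (9,13)

Answer: .........X...
.........X...
......XXXX...
......X..X...
......XXXX...
.............
.............
.............
.............
.............
.............
.............
.............
.............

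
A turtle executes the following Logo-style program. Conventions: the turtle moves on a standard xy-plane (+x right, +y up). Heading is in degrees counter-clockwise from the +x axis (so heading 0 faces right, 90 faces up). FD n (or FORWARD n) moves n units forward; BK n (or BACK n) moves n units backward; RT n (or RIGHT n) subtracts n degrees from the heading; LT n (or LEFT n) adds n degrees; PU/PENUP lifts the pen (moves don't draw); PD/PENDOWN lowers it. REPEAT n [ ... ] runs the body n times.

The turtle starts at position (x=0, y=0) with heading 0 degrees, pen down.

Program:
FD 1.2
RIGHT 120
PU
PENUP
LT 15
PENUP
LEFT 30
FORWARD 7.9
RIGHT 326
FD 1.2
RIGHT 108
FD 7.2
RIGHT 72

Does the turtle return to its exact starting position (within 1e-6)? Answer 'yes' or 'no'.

Answer: no

Derivation:
Executing turtle program step by step:
Start: pos=(0,0), heading=0, pen down
FD 1.2: (0,0) -> (1.2,0) [heading=0, draw]
RT 120: heading 0 -> 240
PU: pen up
PU: pen up
LT 15: heading 240 -> 255
PU: pen up
LT 30: heading 255 -> 285
FD 7.9: (1.2,0) -> (3.245,-7.631) [heading=285, move]
RT 326: heading 285 -> 319
FD 1.2: (3.245,-7.631) -> (4.15,-8.418) [heading=319, move]
RT 108: heading 319 -> 211
FD 7.2: (4.15,-8.418) -> (-2.021,-12.126) [heading=211, move]
RT 72: heading 211 -> 139
Final: pos=(-2.021,-12.126), heading=139, 1 segment(s) drawn

Start position: (0, 0)
Final position: (-2.021, -12.126)
Distance = 12.294; >= 1e-6 -> NOT closed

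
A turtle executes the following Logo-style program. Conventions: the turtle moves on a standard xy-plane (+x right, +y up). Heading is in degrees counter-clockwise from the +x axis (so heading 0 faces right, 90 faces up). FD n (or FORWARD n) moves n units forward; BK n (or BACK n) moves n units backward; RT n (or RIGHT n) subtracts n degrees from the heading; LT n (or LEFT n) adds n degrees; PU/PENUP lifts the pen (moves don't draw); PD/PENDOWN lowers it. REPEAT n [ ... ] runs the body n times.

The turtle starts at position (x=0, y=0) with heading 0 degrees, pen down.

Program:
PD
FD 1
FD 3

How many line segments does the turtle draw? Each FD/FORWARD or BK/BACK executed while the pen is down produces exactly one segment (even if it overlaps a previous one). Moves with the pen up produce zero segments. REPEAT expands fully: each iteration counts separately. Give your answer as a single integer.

Executing turtle program step by step:
Start: pos=(0,0), heading=0, pen down
PD: pen down
FD 1: (0,0) -> (1,0) [heading=0, draw]
FD 3: (1,0) -> (4,0) [heading=0, draw]
Final: pos=(4,0), heading=0, 2 segment(s) drawn
Segments drawn: 2

Answer: 2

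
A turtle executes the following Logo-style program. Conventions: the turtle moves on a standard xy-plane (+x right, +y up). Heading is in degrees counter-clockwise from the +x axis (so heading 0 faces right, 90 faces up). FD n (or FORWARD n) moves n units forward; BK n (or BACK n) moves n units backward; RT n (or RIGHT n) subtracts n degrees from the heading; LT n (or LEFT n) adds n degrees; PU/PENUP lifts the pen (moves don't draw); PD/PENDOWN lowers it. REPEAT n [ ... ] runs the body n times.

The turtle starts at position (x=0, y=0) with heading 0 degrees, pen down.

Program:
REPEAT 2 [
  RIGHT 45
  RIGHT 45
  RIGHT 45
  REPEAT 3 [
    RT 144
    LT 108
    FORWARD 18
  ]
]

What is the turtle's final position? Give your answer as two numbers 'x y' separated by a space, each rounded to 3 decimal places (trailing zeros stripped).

Executing turtle program step by step:
Start: pos=(0,0), heading=0, pen down
REPEAT 2 [
  -- iteration 1/2 --
  RT 45: heading 0 -> 315
  RT 45: heading 315 -> 270
  RT 45: heading 270 -> 225
  REPEAT 3 [
    -- iteration 1/3 --
    RT 144: heading 225 -> 81
    LT 108: heading 81 -> 189
    FD 18: (0,0) -> (-17.778,-2.816) [heading=189, draw]
    -- iteration 2/3 --
    RT 144: heading 189 -> 45
    LT 108: heading 45 -> 153
    FD 18: (-17.778,-2.816) -> (-33.817,5.356) [heading=153, draw]
    -- iteration 3/3 --
    RT 144: heading 153 -> 9
    LT 108: heading 9 -> 117
    FD 18: (-33.817,5.356) -> (-41.988,21.394) [heading=117, draw]
  ]
  -- iteration 2/2 --
  RT 45: heading 117 -> 72
  RT 45: heading 72 -> 27
  RT 45: heading 27 -> 342
  REPEAT 3 [
    -- iteration 1/3 --
    RT 144: heading 342 -> 198
    LT 108: heading 198 -> 306
    FD 18: (-41.988,21.394) -> (-31.408,6.832) [heading=306, draw]
    -- iteration 2/3 --
    RT 144: heading 306 -> 162
    LT 108: heading 162 -> 270
    FD 18: (-31.408,6.832) -> (-31.408,-11.168) [heading=270, draw]
    -- iteration 3/3 --
    RT 144: heading 270 -> 126
    LT 108: heading 126 -> 234
    FD 18: (-31.408,-11.168) -> (-41.988,-25.73) [heading=234, draw]
  ]
]
Final: pos=(-41.988,-25.73), heading=234, 6 segment(s) drawn

Answer: -41.988 -25.73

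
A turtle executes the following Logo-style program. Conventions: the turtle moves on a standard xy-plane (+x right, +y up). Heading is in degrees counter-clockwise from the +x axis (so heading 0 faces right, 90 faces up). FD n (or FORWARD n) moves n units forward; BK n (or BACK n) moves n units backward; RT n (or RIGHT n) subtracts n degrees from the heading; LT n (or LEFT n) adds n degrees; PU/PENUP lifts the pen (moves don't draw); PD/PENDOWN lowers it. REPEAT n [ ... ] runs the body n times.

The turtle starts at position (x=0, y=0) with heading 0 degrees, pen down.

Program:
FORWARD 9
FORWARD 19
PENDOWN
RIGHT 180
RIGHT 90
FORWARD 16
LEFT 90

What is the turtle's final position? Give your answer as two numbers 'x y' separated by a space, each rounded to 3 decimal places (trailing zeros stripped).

Answer: 28 16

Derivation:
Executing turtle program step by step:
Start: pos=(0,0), heading=0, pen down
FD 9: (0,0) -> (9,0) [heading=0, draw]
FD 19: (9,0) -> (28,0) [heading=0, draw]
PD: pen down
RT 180: heading 0 -> 180
RT 90: heading 180 -> 90
FD 16: (28,0) -> (28,16) [heading=90, draw]
LT 90: heading 90 -> 180
Final: pos=(28,16), heading=180, 3 segment(s) drawn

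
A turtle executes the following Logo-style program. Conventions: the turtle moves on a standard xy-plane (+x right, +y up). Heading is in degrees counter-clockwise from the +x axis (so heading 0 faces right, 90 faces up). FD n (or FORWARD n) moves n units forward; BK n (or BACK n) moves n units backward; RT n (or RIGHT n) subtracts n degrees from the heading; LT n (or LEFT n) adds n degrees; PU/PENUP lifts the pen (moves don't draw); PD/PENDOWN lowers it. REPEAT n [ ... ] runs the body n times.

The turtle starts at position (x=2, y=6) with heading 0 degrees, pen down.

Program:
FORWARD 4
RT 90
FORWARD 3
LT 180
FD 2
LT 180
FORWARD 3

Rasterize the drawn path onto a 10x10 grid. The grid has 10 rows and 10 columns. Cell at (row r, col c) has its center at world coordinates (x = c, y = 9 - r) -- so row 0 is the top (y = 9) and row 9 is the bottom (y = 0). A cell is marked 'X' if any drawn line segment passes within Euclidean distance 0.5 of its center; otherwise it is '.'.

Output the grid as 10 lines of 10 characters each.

Answer: ..........
..........
..........
..XXXXX...
......X...
......X...
......X...
......X...
..........
..........

Derivation:
Segment 0: (2,6) -> (6,6)
Segment 1: (6,6) -> (6,3)
Segment 2: (6,3) -> (6,5)
Segment 3: (6,5) -> (6,2)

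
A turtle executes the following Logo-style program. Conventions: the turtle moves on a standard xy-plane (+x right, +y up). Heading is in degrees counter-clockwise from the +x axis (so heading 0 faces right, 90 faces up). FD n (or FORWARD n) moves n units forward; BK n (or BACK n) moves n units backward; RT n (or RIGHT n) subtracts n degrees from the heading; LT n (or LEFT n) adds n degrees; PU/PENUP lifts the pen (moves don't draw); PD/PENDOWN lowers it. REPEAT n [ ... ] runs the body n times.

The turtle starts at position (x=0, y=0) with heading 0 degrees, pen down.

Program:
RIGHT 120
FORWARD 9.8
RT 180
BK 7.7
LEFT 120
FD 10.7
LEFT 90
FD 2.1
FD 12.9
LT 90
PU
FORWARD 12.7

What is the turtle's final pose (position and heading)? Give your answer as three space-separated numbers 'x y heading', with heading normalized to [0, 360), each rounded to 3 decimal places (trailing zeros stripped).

Executing turtle program step by step:
Start: pos=(0,0), heading=0, pen down
RT 120: heading 0 -> 240
FD 9.8: (0,0) -> (-4.9,-8.487) [heading=240, draw]
RT 180: heading 240 -> 60
BK 7.7: (-4.9,-8.487) -> (-8.75,-15.155) [heading=60, draw]
LT 120: heading 60 -> 180
FD 10.7: (-8.75,-15.155) -> (-19.45,-15.155) [heading=180, draw]
LT 90: heading 180 -> 270
FD 2.1: (-19.45,-15.155) -> (-19.45,-17.255) [heading=270, draw]
FD 12.9: (-19.45,-17.255) -> (-19.45,-30.155) [heading=270, draw]
LT 90: heading 270 -> 0
PU: pen up
FD 12.7: (-19.45,-30.155) -> (-6.75,-30.155) [heading=0, move]
Final: pos=(-6.75,-30.155), heading=0, 5 segment(s) drawn

Answer: -6.75 -30.155 0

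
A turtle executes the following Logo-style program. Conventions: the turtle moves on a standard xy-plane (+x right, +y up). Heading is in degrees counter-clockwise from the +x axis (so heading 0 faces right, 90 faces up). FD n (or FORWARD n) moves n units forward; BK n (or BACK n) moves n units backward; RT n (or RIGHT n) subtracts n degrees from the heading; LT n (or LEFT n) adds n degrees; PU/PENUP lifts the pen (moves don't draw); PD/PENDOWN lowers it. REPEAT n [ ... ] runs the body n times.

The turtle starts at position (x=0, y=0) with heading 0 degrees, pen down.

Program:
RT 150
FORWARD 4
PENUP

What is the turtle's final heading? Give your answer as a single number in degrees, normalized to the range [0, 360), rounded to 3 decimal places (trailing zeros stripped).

Answer: 210

Derivation:
Executing turtle program step by step:
Start: pos=(0,0), heading=0, pen down
RT 150: heading 0 -> 210
FD 4: (0,0) -> (-3.464,-2) [heading=210, draw]
PU: pen up
Final: pos=(-3.464,-2), heading=210, 1 segment(s) drawn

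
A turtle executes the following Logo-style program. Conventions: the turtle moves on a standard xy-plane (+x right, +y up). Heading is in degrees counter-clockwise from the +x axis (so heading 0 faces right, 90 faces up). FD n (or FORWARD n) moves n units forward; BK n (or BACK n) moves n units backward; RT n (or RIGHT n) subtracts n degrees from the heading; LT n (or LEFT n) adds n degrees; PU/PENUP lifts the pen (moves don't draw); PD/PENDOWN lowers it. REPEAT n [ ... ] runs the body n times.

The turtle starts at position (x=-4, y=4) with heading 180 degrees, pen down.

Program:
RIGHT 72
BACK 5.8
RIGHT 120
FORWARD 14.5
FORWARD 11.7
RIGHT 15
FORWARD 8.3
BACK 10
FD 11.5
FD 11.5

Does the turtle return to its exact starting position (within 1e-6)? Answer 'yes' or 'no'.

Answer: no

Derivation:
Executing turtle program step by step:
Start: pos=(-4,4), heading=180, pen down
RT 72: heading 180 -> 108
BK 5.8: (-4,4) -> (-2.208,-1.516) [heading=108, draw]
RT 120: heading 108 -> 348
FD 14.5: (-2.208,-1.516) -> (11.975,-4.531) [heading=348, draw]
FD 11.7: (11.975,-4.531) -> (23.42,-6.963) [heading=348, draw]
RT 15: heading 348 -> 333
FD 8.3: (23.42,-6.963) -> (30.815,-10.732) [heading=333, draw]
BK 10: (30.815,-10.732) -> (21.905,-6.192) [heading=333, draw]
FD 11.5: (21.905,-6.192) -> (32.152,-11.413) [heading=333, draw]
FD 11.5: (32.152,-11.413) -> (42.398,-16.633) [heading=333, draw]
Final: pos=(42.398,-16.633), heading=333, 7 segment(s) drawn

Start position: (-4, 4)
Final position: (42.398, -16.633)
Distance = 50.779; >= 1e-6 -> NOT closed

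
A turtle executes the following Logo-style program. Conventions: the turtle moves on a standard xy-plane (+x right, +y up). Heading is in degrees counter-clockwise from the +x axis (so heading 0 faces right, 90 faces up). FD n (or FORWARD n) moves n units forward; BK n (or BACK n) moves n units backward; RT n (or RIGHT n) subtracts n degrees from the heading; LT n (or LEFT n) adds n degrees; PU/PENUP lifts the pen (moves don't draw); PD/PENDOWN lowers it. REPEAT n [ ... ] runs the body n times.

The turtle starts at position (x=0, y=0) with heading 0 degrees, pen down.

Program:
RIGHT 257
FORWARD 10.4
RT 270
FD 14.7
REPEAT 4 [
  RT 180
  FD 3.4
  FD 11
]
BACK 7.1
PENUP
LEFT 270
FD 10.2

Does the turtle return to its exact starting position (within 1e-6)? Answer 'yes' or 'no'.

Answer: no

Derivation:
Executing turtle program step by step:
Start: pos=(0,0), heading=0, pen down
RT 257: heading 0 -> 103
FD 10.4: (0,0) -> (-2.339,10.133) [heading=103, draw]
RT 270: heading 103 -> 193
FD 14.7: (-2.339,10.133) -> (-16.663,6.827) [heading=193, draw]
REPEAT 4 [
  -- iteration 1/4 --
  RT 180: heading 193 -> 13
  FD 3.4: (-16.663,6.827) -> (-13.35,7.592) [heading=13, draw]
  FD 11: (-13.35,7.592) -> (-2.632,10.066) [heading=13, draw]
  -- iteration 2/4 --
  RT 180: heading 13 -> 193
  FD 3.4: (-2.632,10.066) -> (-5.945,9.301) [heading=193, draw]
  FD 11: (-5.945,9.301) -> (-16.663,6.827) [heading=193, draw]
  -- iteration 3/4 --
  RT 180: heading 193 -> 13
  FD 3.4: (-16.663,6.827) -> (-13.35,7.592) [heading=13, draw]
  FD 11: (-13.35,7.592) -> (-2.632,10.066) [heading=13, draw]
  -- iteration 4/4 --
  RT 180: heading 13 -> 193
  FD 3.4: (-2.632,10.066) -> (-5.945,9.301) [heading=193, draw]
  FD 11: (-5.945,9.301) -> (-16.663,6.827) [heading=193, draw]
]
BK 7.1: (-16.663,6.827) -> (-9.745,8.424) [heading=193, draw]
PU: pen up
LT 270: heading 193 -> 103
FD 10.2: (-9.745,8.424) -> (-12.039,18.362) [heading=103, move]
Final: pos=(-12.039,18.362), heading=103, 11 segment(s) drawn

Start position: (0, 0)
Final position: (-12.039, 18.362)
Distance = 21.957; >= 1e-6 -> NOT closed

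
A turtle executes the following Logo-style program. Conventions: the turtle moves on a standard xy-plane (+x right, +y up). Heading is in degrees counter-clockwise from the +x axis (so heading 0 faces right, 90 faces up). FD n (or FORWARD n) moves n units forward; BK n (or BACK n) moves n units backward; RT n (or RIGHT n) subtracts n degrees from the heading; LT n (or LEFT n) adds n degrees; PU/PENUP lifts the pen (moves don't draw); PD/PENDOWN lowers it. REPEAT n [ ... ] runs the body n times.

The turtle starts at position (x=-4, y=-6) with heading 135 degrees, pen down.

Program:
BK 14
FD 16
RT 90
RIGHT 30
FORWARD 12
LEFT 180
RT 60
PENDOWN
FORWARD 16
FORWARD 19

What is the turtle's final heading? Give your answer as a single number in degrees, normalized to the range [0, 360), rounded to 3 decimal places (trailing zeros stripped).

Executing turtle program step by step:
Start: pos=(-4,-6), heading=135, pen down
BK 14: (-4,-6) -> (5.899,-15.899) [heading=135, draw]
FD 16: (5.899,-15.899) -> (-5.414,-4.586) [heading=135, draw]
RT 90: heading 135 -> 45
RT 30: heading 45 -> 15
FD 12: (-5.414,-4.586) -> (6.177,-1.48) [heading=15, draw]
LT 180: heading 15 -> 195
RT 60: heading 195 -> 135
PD: pen down
FD 16: (6.177,-1.48) -> (-5.137,9.834) [heading=135, draw]
FD 19: (-5.137,9.834) -> (-18.572,23.269) [heading=135, draw]
Final: pos=(-18.572,23.269), heading=135, 5 segment(s) drawn

Answer: 135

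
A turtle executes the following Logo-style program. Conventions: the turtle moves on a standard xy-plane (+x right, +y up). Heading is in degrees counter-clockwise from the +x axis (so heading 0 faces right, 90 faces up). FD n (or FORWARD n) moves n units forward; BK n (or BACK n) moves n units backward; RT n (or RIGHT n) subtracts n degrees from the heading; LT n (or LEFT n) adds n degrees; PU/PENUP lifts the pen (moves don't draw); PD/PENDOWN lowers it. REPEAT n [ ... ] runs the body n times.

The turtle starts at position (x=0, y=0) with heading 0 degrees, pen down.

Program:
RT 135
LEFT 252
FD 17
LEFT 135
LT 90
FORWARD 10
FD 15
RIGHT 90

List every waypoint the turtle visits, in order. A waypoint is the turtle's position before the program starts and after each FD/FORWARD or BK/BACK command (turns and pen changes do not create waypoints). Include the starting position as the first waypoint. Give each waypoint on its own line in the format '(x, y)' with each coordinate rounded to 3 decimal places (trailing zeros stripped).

Executing turtle program step by step:
Start: pos=(0,0), heading=0, pen down
RT 135: heading 0 -> 225
LT 252: heading 225 -> 117
FD 17: (0,0) -> (-7.718,15.147) [heading=117, draw]
LT 135: heading 117 -> 252
LT 90: heading 252 -> 342
FD 10: (-7.718,15.147) -> (1.793,12.057) [heading=342, draw]
FD 15: (1.793,12.057) -> (16.059,7.422) [heading=342, draw]
RT 90: heading 342 -> 252
Final: pos=(16.059,7.422), heading=252, 3 segment(s) drawn
Waypoints (4 total):
(0, 0)
(-7.718, 15.147)
(1.793, 12.057)
(16.059, 7.422)

Answer: (0, 0)
(-7.718, 15.147)
(1.793, 12.057)
(16.059, 7.422)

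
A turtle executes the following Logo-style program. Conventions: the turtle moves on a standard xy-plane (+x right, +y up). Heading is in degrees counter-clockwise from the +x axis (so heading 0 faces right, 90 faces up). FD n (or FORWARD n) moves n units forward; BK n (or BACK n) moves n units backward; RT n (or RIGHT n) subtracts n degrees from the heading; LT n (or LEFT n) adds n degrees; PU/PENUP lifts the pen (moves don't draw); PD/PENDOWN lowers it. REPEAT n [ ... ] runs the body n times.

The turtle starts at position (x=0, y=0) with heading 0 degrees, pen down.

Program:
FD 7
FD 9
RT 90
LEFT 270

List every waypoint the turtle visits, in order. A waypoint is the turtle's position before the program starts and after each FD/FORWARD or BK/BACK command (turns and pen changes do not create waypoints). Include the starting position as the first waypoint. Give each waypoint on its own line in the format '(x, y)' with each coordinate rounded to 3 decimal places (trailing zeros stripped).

Answer: (0, 0)
(7, 0)
(16, 0)

Derivation:
Executing turtle program step by step:
Start: pos=(0,0), heading=0, pen down
FD 7: (0,0) -> (7,0) [heading=0, draw]
FD 9: (7,0) -> (16,0) [heading=0, draw]
RT 90: heading 0 -> 270
LT 270: heading 270 -> 180
Final: pos=(16,0), heading=180, 2 segment(s) drawn
Waypoints (3 total):
(0, 0)
(7, 0)
(16, 0)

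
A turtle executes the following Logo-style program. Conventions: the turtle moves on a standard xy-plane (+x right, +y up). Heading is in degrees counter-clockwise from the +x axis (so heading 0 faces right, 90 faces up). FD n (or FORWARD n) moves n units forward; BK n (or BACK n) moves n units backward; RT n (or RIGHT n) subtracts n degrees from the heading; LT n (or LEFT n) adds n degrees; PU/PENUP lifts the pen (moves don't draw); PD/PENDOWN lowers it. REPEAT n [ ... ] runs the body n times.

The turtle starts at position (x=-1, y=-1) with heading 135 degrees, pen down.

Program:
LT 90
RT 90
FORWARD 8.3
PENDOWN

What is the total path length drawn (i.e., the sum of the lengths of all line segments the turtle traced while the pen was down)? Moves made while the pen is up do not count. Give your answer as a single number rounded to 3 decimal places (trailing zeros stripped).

Answer: 8.3

Derivation:
Executing turtle program step by step:
Start: pos=(-1,-1), heading=135, pen down
LT 90: heading 135 -> 225
RT 90: heading 225 -> 135
FD 8.3: (-1,-1) -> (-6.869,4.869) [heading=135, draw]
PD: pen down
Final: pos=(-6.869,4.869), heading=135, 1 segment(s) drawn

Segment lengths:
  seg 1: (-1,-1) -> (-6.869,4.869), length = 8.3
Total = 8.3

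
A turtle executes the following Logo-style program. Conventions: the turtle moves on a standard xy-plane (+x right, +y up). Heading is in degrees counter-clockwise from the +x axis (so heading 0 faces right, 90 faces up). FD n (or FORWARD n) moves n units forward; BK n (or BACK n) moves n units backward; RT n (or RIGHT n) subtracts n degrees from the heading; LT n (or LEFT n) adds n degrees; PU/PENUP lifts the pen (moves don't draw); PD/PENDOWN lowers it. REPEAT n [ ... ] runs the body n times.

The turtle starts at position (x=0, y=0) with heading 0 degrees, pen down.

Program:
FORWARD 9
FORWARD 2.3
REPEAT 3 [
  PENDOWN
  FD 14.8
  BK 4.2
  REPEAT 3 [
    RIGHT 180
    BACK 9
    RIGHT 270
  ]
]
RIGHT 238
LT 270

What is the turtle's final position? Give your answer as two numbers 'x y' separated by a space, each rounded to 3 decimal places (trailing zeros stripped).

Executing turtle program step by step:
Start: pos=(0,0), heading=0, pen down
FD 9: (0,0) -> (9,0) [heading=0, draw]
FD 2.3: (9,0) -> (11.3,0) [heading=0, draw]
REPEAT 3 [
  -- iteration 1/3 --
  PD: pen down
  FD 14.8: (11.3,0) -> (26.1,0) [heading=0, draw]
  BK 4.2: (26.1,0) -> (21.9,0) [heading=0, draw]
  REPEAT 3 [
    -- iteration 1/3 --
    RT 180: heading 0 -> 180
    BK 9: (21.9,0) -> (30.9,0) [heading=180, draw]
    RT 270: heading 180 -> 270
    -- iteration 2/3 --
    RT 180: heading 270 -> 90
    BK 9: (30.9,0) -> (30.9,-9) [heading=90, draw]
    RT 270: heading 90 -> 180
    -- iteration 3/3 --
    RT 180: heading 180 -> 0
    BK 9: (30.9,-9) -> (21.9,-9) [heading=0, draw]
    RT 270: heading 0 -> 90
  ]
  -- iteration 2/3 --
  PD: pen down
  FD 14.8: (21.9,-9) -> (21.9,5.8) [heading=90, draw]
  BK 4.2: (21.9,5.8) -> (21.9,1.6) [heading=90, draw]
  REPEAT 3 [
    -- iteration 1/3 --
    RT 180: heading 90 -> 270
    BK 9: (21.9,1.6) -> (21.9,10.6) [heading=270, draw]
    RT 270: heading 270 -> 0
    -- iteration 2/3 --
    RT 180: heading 0 -> 180
    BK 9: (21.9,10.6) -> (30.9,10.6) [heading=180, draw]
    RT 270: heading 180 -> 270
    -- iteration 3/3 --
    RT 180: heading 270 -> 90
    BK 9: (30.9,10.6) -> (30.9,1.6) [heading=90, draw]
    RT 270: heading 90 -> 180
  ]
  -- iteration 3/3 --
  PD: pen down
  FD 14.8: (30.9,1.6) -> (16.1,1.6) [heading=180, draw]
  BK 4.2: (16.1,1.6) -> (20.3,1.6) [heading=180, draw]
  REPEAT 3 [
    -- iteration 1/3 --
    RT 180: heading 180 -> 0
    BK 9: (20.3,1.6) -> (11.3,1.6) [heading=0, draw]
    RT 270: heading 0 -> 90
    -- iteration 2/3 --
    RT 180: heading 90 -> 270
    BK 9: (11.3,1.6) -> (11.3,10.6) [heading=270, draw]
    RT 270: heading 270 -> 0
    -- iteration 3/3 --
    RT 180: heading 0 -> 180
    BK 9: (11.3,10.6) -> (20.3,10.6) [heading=180, draw]
    RT 270: heading 180 -> 270
  ]
]
RT 238: heading 270 -> 32
LT 270: heading 32 -> 302
Final: pos=(20.3,10.6), heading=302, 17 segment(s) drawn

Answer: 20.3 10.6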